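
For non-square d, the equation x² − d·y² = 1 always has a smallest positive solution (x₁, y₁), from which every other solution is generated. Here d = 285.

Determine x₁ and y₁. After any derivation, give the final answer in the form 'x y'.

√285 = [16; 1,7,2,7,1,32, …], period ℓ=6 (even) → k=5
step 0: (16, 1)  from 16·(1,0) + (0,1)
…
step 2: (135, 8)  from 7·(17,1) + (16,1)
…
step 4: (2144, 127)  from 7·(287,17) + (135,8)
step 5: (2431, 144)  from 1·(2144,127) + (287,17)
→ (2431, 144).  Check: 2431²=5909761, 285·144²=5909760, difference 1.

2431 144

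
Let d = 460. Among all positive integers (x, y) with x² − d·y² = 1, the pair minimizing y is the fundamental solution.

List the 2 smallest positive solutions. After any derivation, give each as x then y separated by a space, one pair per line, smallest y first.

2535751 118230
12860066268001 599603681460

[21; 2,4,3,1,2,10,2,1,3,4,2,42] for √460; ℓ=12 ⇒ convergent index 11
a_0=21:  p_0=21·1+0=21,  q_0=21·0+1=1
a_1=2:  p_1=2·21+1=43,  q_1=2·1+0=2
…
a_8=1:  p_8=1·48922+23335=72257,  q_8=1·2281+1088=3369
a_9=3:  p_9=3·72257+48922=265693,  q_9=3·3369+2281=12388
a_10=4:  p_10=4·265693+72257=1135029,  q_10=4·12388+3369=52921
a_11=2:  p_11=2·1135029+265693=2535751,  q_11=2·52921+12388=118230
→ (2535751, 118230).  Check: 2535751²=6430033134001, 460·118230²=6430033134000, difference 1.
k=2:  x_2 = 2535751·2535751+460·118230·118230 = 12860066268001,  y_2 = 2535751·118230+118230·2535751 = 599603681460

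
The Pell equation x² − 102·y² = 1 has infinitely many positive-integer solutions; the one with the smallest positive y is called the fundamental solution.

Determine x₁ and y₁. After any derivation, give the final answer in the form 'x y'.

101 10

√102 = [10; 10,20, …], period ℓ=2 (even) → k=1
k=0  a_k=10  p_k/q_k = 10/1
k=1  a_k=10  p_k/q_k = 101/10
→ (101, 10).  Check: 101²=10201, 102·10²=10200, difference 1.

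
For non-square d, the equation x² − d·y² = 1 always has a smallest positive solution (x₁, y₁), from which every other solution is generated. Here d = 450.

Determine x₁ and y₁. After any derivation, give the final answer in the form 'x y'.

[21; 4,1,2,4,2,1,4,42] for √450; ℓ=8 ⇒ convergent index 7
i=0: a=21 ⇒ p=21, q=1
i=1: a=4 ⇒ p=85, q=4
…
i=3: a=2 ⇒ p=297, q=14
…
i=6: a=1 ⇒ p=4179, q=197
i=7: a=4 ⇒ p=19601, q=924
fundamental: x₁=19601, y₁=924  (since 384199201 − 450·853776 = 1)

19601 924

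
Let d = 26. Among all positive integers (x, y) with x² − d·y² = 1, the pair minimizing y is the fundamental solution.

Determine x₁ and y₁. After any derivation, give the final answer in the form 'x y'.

√26 → a₀=5, period (10); ℓ=1 odd so k=1
k=0  a_k=5  p_k/q_k = 5/1
k=1  a_k=10  p_k/q_k = 51/10
→ (51, 10).  Check: 51²=2601, 26·10²=2600, difference 1.

51 10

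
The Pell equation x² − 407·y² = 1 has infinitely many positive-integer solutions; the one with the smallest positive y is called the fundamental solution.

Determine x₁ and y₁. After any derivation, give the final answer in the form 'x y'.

2663 132

[20; 5,1,2,1,5,40] for √407; ℓ=6 ⇒ convergent index 5
k=0  a_k=20  p_k/q_k = 20/1
…
k=3  a_k=2  p_k/q_k = 343/17
k=4  a_k=1  p_k/q_k = 464/23
k=5  a_k=5  p_k/q_k = 2663/132
→ (2663, 132).  Check: 2663²=7091569, 407·132²=7091568, difference 1.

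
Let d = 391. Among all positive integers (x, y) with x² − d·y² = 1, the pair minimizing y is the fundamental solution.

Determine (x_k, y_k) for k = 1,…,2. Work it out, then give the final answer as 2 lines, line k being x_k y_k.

7338680 371133
107712448284799 5447252648880

d=391: √d = [19; 1,3,2,2,1,…,3,1,38] (ℓ=16, even), read p_15/q_15
step 0: (19, 1)  from 19·(1,0) + (0,1)
…
step 2: (79, 4)  from 3·(20,1) + (19,1)
…
step 4: (435, 22)  from 2·(178,9) + (79,4)
step 5: (613, 31)  from 1·(435,22) + (178,9)
…
step 7: (2709, 137)  from 2·(1048,53) + (613,31)
step 8: (52519, 2656)  from 19·(2709,137) + (1048,53)
…
step 10: (160266, 8105)  from 1·(107747,5449) + (52519,2656)
…
step 12: (696292, 35213)  from 2·(268013,13554) + (160266,8105)
step 13: (1660597, 83980)  from 2·(696292,35213) + (268013,13554)
step 14: (5678083, 287153)  from 3·(1660597,83980) + (696292,35213)
step 15: (7338680, 371133)  from 1·(5678083,287153) + (1660597,83980)
→ (7338680, 371133).  Check: 7338680²=53856224142400, 391·371133²=53856224142399, difference 1.
(x_2, y_2) = (7338680·7338680 + 391·371133·371133, 7338680·371133 + 371133·7338680) = (107712448284799, 5447252648880)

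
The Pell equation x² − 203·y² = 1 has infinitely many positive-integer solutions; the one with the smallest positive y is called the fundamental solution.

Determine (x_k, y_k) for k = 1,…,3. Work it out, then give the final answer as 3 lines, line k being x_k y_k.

57 4
6497 456
740601 51980

d=203: √d = [14; 4,28] (ℓ=2, even), read p_1/q_1
step 0: (14, 1)  from 14·(1,0) + (0,1)
step 1: (57, 4)  from 4·(14,1) + (1,0)
fundamental: x₁=57, y₁=4  (since 3249 − 203·16 = 1)
n=2: (57,4)∘(57,4) = (57·57+203·4·4, 57·4+4·57) = (6497,456)
n=3: (6497,456)∘(57,4) = (57·6497+203·4·456, 57·456+4·6497) = (740601,51980)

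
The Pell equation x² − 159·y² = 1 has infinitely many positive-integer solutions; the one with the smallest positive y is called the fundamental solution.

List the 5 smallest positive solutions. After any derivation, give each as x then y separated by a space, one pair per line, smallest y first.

1324 105
3505951 278040
9283756924 736249815
24583384828801 1949589232080
65096793742908124 5162511550298025

√159 = [12; 1,1,1,1,3,1,1,1,1,24, …], period ℓ=10 (even) → k=9
step 0: (12, 1)  from 12·(1,0) + (0,1)
step 1: (13, 1)  from 1·(12,1) + (1,0)
step 2: (25, 2)  from 1·(13,1) + (12,1)
step 3: (38, 3)  from 1·(25,2) + (13,1)
step 4: (63, 5)  from 1·(38,3) + (25,2)
step 5: (227, 18)  from 3·(63,5) + (38,3)
step 6: (290, 23)  from 1·(227,18) + (63,5)
step 7: (517, 41)  from 1·(290,23) + (227,18)
step 8: (807, 64)  from 1·(517,41) + (290,23)
step 9: (1324, 105)  from 1·(807,64) + (517,41)
fundamental: x₁=1324, y₁=105  (since 1752976 − 159·11025 = 1)
k=2:  x_2 = 1324·1324+159·105·105 = 3505951,  y_2 = 1324·105+105·1324 = 278040
k=3:  x_3 = 1324·3505951+159·105·278040 = 9283756924,  y_3 = 1324·278040+105·3505951 = 736249815
k=4:  x_4 = 1324·9283756924+159·105·736249815 = 24583384828801,  y_4 = 1324·736249815+105·9283756924 = 1949589232080
k=5:  x_5 = 1324·24583384828801+159·105·1949589232080 = 65096793742908124,  y_5 = 1324·1949589232080+105·24583384828801 = 5162511550298025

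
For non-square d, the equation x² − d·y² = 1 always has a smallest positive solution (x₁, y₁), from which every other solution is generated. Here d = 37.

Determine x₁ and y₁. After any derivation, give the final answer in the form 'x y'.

√37 → a₀=6, period (12); ℓ=1 odd so k=1
i=0: a=6 ⇒ p=6, q=1
i=1: a=12 ⇒ p=73, q=12
(x₁, y₁) = (73, 12);  73² − 37·12² = 1 ✓

73 12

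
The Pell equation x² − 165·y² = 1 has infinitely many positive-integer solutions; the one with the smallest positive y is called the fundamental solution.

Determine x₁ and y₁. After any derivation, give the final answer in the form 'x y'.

d=165: √d = [12; 1,5,2,5,1,24] (ℓ=6, even), read p_5/q_5
k=0  a_k=12  p_k/q_k = 12/1
…
k=2  a_k=5  p_k/q_k = 77/6
…
k=4  a_k=5  p_k/q_k = 912/71
k=5  a_k=1  p_k/q_k = 1079/84
(x₁, y₁) = (1079, 84);  1079² − 165·84² = 1 ✓

1079 84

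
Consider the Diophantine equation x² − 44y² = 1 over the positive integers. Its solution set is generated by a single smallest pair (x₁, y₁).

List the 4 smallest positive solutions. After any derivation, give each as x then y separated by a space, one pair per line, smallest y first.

199 30
79201 11940
31521799 4752090
12545596801 1891319880

√44 = [6; 1,1,1,2,1,1,1,12, …], period ℓ=8 (even) → k=7
i=0: a=6 ⇒ p=6, q=1
…
i=2: a=1 ⇒ p=13, q=2
i=3: a=1 ⇒ p=20, q=3
…
i=5: a=1 ⇒ p=73, q=11
i=6: a=1 ⇒ p=126, q=19
i=7: a=1 ⇒ p=199, q=30
fundamental: x₁=199, y₁=30  (since 39601 − 44·900 = 1)
(x_2, y_2) = (199·199 + 44·30·30, 199·30 + 30·199) = (79201, 11940)
(x_3, y_3) = (199·79201 + 44·30·11940, 199·11940 + 30·79201) = (31521799, 4752090)
(x_4, y_4) = (199·31521799 + 44·30·4752090, 199·4752090 + 30·31521799) = (12545596801, 1891319880)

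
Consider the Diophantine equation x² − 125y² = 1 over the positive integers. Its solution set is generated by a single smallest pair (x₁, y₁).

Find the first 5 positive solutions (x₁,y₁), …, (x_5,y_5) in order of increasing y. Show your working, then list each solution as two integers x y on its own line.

[11; 5,1,1,5,22] for √125; ℓ=5 ⇒ convergent index 9
i=0: a=11 ⇒ p=11, q=1
i=1: a=5 ⇒ p=56, q=5
i=2: a=1 ⇒ p=67, q=6
i=3: a=1 ⇒ p=123, q=11
i=4: a=5 ⇒ p=682, q=61
…
i=7: a=1 ⇒ p=91444, q=8179
i=8: a=1 ⇒ p=167761, q=15005
i=9: a=5 ⇒ p=930249, q=83204
→ (930249, 83204).  Check: 930249²=865363202001, 125·83204²=865363202000, difference 1.
k=2:  x_2 = 930249·930249+125·83204·83204 = 1730726404001,  y_2 = 930249·83204+83204·930249 = 154800875592
k=3:  x_3 = 930249·1730726404001+125·83204·154800875592 = 3220013013190122249,  y_3 = 930249·154800875592+83204·1730726404001 = 288006719437081612
k=4:  x_4 = 930249·3220013013190122249+125·83204·288006719437081612 = 5990827771012465337616001,  y_4 = 930249·288006719437081612+83204·3220013013190122249 = 535835925499096664087184
k=5:  x_5 = 930249·5990827771012465337616001+125·83204·535835925499096664087184 = 11145923086309929722690704506249,  y_5 = 930249·535835925499096664087184+83204·5990827771012465337616001 = 996921667718930338621440576020

930249 83204
1730726404001 154800875592
3220013013190122249 288006719437081612
5990827771012465337616001 535835925499096664087184
11145923086309929722690704506249 996921667718930338621440576020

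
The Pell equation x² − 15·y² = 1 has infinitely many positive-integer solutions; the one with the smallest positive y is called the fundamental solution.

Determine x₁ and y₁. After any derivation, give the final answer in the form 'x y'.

4 1

√15 → a₀=3, period (1,6); ℓ=2 even so k=1
i=0: a=3 ⇒ p=3, q=1
i=1: a=1 ⇒ p=4, q=1
→ (4, 1).  Check: 4²=16, 15·1²=15, difference 1.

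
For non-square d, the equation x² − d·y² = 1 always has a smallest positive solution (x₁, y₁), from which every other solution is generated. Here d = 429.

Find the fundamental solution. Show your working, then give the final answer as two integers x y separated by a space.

1524095 73584

[20; 1,2,2,9,1,12,1,9,2,2,1,40] for √429; ℓ=12 ⇒ convergent index 11
a_0=20:  p_0=20·1+0=20,  q_0=20·0+1=1
a_1=1:  p_1=1·20+1=21,  q_1=1·1+0=1
…
a_4=9:  p_4=9·145+62=1367,  q_4=9·7+3=66
a_5=1:  p_5=1·1367+145=1512,  q_5=1·66+7=73
a_6=12:  p_6=12·1512+1367=19511,  q_6=12·73+66=942
…
a_10=2:  p_10=2·438459+208718=1085636,  q_10=2·21169+10077=52415
a_11=1:  p_11=1·1085636+438459=1524095,  q_11=1·52415+21169=73584
(x₁, y₁) = (1524095, 73584);  1524095² − 429·73584² = 1 ✓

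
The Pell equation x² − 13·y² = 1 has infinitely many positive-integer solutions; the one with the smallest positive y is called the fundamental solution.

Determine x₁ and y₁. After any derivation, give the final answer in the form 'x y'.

649 180

√13 → a₀=3, period (1,1,1,1,6); ℓ=5 odd so k=9
a_0=3:  p_0=3·1+0=3,  q_0=3·0+1=1
a_1=1:  p_1=1·3+1=4,  q_1=1·1+0=1
a_2=1:  p_2=1·4+3=7,  q_2=1·1+1=2
a_3=1:  p_3=1·7+4=11,  q_3=1·2+1=3
a_4=1:  p_4=1·11+7=18,  q_4=1·3+2=5
a_5=6:  p_5=6·18+11=119,  q_5=6·5+3=33
a_6=1:  p_6=1·119+18=137,  q_6=1·33+5=38
a_7=1:  p_7=1·137+119=256,  q_7=1·38+33=71
a_8=1:  p_8=1·256+137=393,  q_8=1·71+38=109
a_9=1:  p_9=1·393+256=649,  q_9=1·109+71=180
(x₁, y₁) = (649, 180);  649² − 13·180² = 1 ✓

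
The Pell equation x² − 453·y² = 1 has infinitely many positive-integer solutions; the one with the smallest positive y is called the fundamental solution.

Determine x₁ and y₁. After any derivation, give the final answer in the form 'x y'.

[21; 3,1,1,10,14,10,1,1,3,42] for √453; ℓ=10 ⇒ convergent index 9
a_0=21:  p_0=21·1+0=21,  q_0=21·0+1=1
a_1=3:  p_1=3·21+1=64,  q_1=3·1+0=3
a_2=1:  p_2=1·64+21=85,  q_2=1·3+1=4
a_3=1:  p_3=1·85+64=149,  q_3=1·4+3=7
a_4=10:  p_4=10·149+85=1575,  q_4=10·7+4=74
…
a_7=1:  p_7=1·223565+22199=245764,  q_7=1·10504+1043=11547
a_8=1:  p_8=1·245764+223565=469329,  q_8=1·11547+10504=22051
a_9=3:  p_9=3·469329+245764=1653751,  q_9=3·22051+11547=77700
(x₁, y₁) = (1653751, 77700);  1653751² − 453·77700² = 1 ✓

1653751 77700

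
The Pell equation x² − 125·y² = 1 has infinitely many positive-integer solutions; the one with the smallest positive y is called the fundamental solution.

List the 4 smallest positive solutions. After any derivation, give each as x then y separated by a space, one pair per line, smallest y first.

√125 = [11; 5,1,1,5,22, …], period ℓ=5 (odd) → k=9
step 0: (11, 1)  from 11·(1,0) + (0,1)
step 1: (56, 5)  from 5·(11,1) + (1,0)
step 2: (67, 6)  from 1·(56,5) + (11,1)
…
step 4: (682, 61)  from 5·(123,11) + (67,6)
step 5: (15127, 1353)  from 22·(682,61) + (123,11)
step 6: (76317, 6826)  from 5·(15127,1353) + (682,61)
step 7: (91444, 8179)  from 1·(76317,6826) + (15127,1353)
step 8: (167761, 15005)  from 1·(91444,8179) + (76317,6826)
step 9: (930249, 83204)  from 5·(167761,15005) + (91444,8179)
→ (930249, 83204).  Check: 930249²=865363202001, 125·83204²=865363202000, difference 1.
n=2: (930249,83204)∘(930249,83204) = (930249·930249+125·83204·83204, 930249·83204+83204·930249) = (1730726404001,154800875592)
n=3: (1730726404001,154800875592)∘(930249,83204) = (930249·1730726404001+125·83204·154800875592, 930249·154800875592+83204·1730726404001) = (3220013013190122249,288006719437081612)
n=4: (3220013013190122249,288006719437081612)∘(930249,83204) = (930249·3220013013190122249+125·83204·288006719437081612, 930249·288006719437081612+83204·3220013013190122249) = (5990827771012465337616001,535835925499096664087184)

930249 83204
1730726404001 154800875592
3220013013190122249 288006719437081612
5990827771012465337616001 535835925499096664087184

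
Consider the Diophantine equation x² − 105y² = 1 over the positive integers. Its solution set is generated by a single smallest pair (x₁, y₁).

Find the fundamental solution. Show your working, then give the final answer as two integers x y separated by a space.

41 4

√105 = [10; 4,20, …], period ℓ=2 (even) → k=1
i=0: a=10 ⇒ p=10, q=1
i=1: a=4 ⇒ p=41, q=4
(x₁, y₁) = (41, 4);  41² − 105·4² = 1 ✓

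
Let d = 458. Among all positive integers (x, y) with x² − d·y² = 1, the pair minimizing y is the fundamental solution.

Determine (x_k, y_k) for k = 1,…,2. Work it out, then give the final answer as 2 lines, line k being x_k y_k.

√458 = [21; 2,2,42, …], period ℓ=3 (odd) → k=5
k=0  a_k=21  p_k/q_k = 21/1
k=1  a_k=2  p_k/q_k = 43/2
k=2  a_k=2  p_k/q_k = 107/5
…
k=4  a_k=2  p_k/q_k = 9181/429
k=5  a_k=2  p_k/q_k = 22899/1070
→ (22899, 1070).  Check: 22899²=524364201, 458·1070²=524364200, difference 1.
(x_2, y_2) = (22899·22899 + 458·1070·1070, 22899·1070 + 1070·22899) = (1048728401, 49003860)

22899 1070
1048728401 49003860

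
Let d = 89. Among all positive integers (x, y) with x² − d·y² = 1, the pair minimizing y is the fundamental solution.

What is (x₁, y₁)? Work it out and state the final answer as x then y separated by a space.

√89 → a₀=9, period (2,3,3,2,18); ℓ=5 odd so k=9
k=0  a_k=9  p_k/q_k = 9/1
…
k=2  a_k=3  p_k/q_k = 66/7
…
k=8  a_k=3  p_k/q_k = 216991/23001
k=9  a_k=2  p_k/q_k = 500001/53000
fundamental: x₁=500001, y₁=53000  (since 250001000001 − 89·2809000000 = 1)

500001 53000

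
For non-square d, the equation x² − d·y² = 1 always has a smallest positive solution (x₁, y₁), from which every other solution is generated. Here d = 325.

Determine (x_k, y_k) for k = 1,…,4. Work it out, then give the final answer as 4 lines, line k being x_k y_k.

√325 = [18; 36, …], period ℓ=1 (odd) → k=1
step 0: (18, 1)  from 18·(1,0) + (0,1)
step 1: (649, 36)  from 36·(18,1) + (1,0)
fundamental: x₁=649, y₁=36  (since 421201 − 325·1296 = 1)
n=2: (649,36)∘(649,36) = (649·649+325·36·36, 649·36+36·649) = (842401,46728)
n=3: (842401,46728)∘(649,36) = (649·842401+325·36·46728, 649·46728+36·842401) = (1093435849,60652908)
n=4: (1093435849,60652908)∘(649,36) = (649·1093435849+325·36·60652908, 649·60652908+36·1093435849) = (1419278889601,78727427856)

649 36
842401 46728
1093435849 60652908
1419278889601 78727427856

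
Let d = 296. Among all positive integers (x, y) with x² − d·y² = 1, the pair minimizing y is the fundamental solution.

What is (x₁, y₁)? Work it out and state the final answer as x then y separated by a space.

√296 → a₀=17, period (4,1,7,1,4,34); ℓ=6 even so k=5
k=0  a_k=17  p_k/q_k = 17/1
k=1  a_k=4  p_k/q_k = 69/4
k=2  a_k=1  p_k/q_k = 86/5
k=3  a_k=7  p_k/q_k = 671/39
k=4  a_k=1  p_k/q_k = 757/44
k=5  a_k=4  p_k/q_k = 3699/215
→ (3699, 215).  Check: 3699²=13682601, 296·215²=13682600, difference 1.

3699 215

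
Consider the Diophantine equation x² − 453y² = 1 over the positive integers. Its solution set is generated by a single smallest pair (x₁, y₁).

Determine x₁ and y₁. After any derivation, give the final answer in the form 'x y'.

1653751 77700

√453 → a₀=21, period (3,1,1,10,14,10,1,1,3,42); ℓ=10 even so k=9
a_0=21:  p_0=21·1+0=21,  q_0=21·0+1=1
…
a_2=1:  p_2=1·64+21=85,  q_2=1·3+1=4
…
a_4=10:  p_4=10·149+85=1575,  q_4=10·7+4=74
a_5=14:  p_5=14·1575+149=22199,  q_5=14·74+7=1043
a_6=10:  p_6=10·22199+1575=223565,  q_6=10·1043+74=10504
…
a_8=1:  p_8=1·245764+223565=469329,  q_8=1·11547+10504=22051
a_9=3:  p_9=3·469329+245764=1653751,  q_9=3·22051+11547=77700
(x₁, y₁) = (1653751, 77700);  1653751² − 453·77700² = 1 ✓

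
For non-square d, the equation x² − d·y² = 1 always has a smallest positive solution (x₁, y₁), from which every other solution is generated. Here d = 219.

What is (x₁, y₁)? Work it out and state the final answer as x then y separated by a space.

74 5

√219 → a₀=14, period (1,3,1,28); ℓ=4 even so k=3
a_0=14:  p_0=14·1+0=14,  q_0=14·0+1=1
a_1=1:  p_1=1·14+1=15,  q_1=1·1+0=1
a_2=3:  p_2=3·15+14=59,  q_2=3·1+1=4
a_3=1:  p_3=1·59+15=74,  q_3=1·4+1=5
→ (74, 5).  Check: 74²=5476, 219·5²=5475, difference 1.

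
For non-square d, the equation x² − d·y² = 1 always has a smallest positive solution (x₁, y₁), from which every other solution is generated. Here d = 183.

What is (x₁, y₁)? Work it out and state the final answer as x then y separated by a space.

d=183: √d = [13; 1,1,8,1,1,26] (ℓ=6, even), read p_5/q_5
i=0: a=13 ⇒ p=13, q=1
…
i=2: a=1 ⇒ p=27, q=2
…
i=4: a=1 ⇒ p=257, q=19
i=5: a=1 ⇒ p=487, q=36
(x₁, y₁) = (487, 36);  487² − 183·36² = 1 ✓

487 36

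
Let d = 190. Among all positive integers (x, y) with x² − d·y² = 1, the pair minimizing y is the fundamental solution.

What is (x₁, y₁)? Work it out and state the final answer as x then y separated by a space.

d=190: √d = [13; 1,3,1,1,1,…,3,1,26] (ℓ=14, even), read p_13/q_13
a_0=13:  p_0=13·1+0=13,  q_0=13·0+1=1
a_1=1:  p_1=1·13+1=14,  q_1=1·1+0=1
a_2=3:  p_2=3·14+13=55,  q_2=3·1+1=4
…
a_4=1:  p_4=1·69+55=124,  q_4=1·5+4=9
a_5=1:  p_5=1·124+69=193,  q_5=1·9+5=14
…
a_7=2:  p_7=2·510+193=1213,  q_7=2·37+14=88
…
a_9=1:  p_9=1·2936+1213=4149,  q_9=1·213+88=301
…
a_12=3:  p_12=3·11234+7085=40787,  q_12=3·815+514=2959
a_13=1:  p_13=1·40787+11234=52021,  q_13=1·2959+815=3774
→ (52021, 3774).  Check: 52021²=2706184441, 190·3774²=2706184440, difference 1.

52021 3774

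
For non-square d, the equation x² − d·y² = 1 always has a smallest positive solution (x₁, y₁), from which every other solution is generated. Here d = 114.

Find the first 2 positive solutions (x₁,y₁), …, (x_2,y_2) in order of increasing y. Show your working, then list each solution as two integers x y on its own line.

1025 96
2101249 196800

[10; 1,2,10,2,1,20] for √114; ℓ=6 ⇒ convergent index 5
k=0  a_k=10  p_k/q_k = 10/1
k=1  a_k=1  p_k/q_k = 11/1
k=2  a_k=2  p_k/q_k = 32/3
k=3  a_k=10  p_k/q_k = 331/31
k=4  a_k=2  p_k/q_k = 694/65
k=5  a_k=1  p_k/q_k = 1025/96
fundamental: x₁=1025, y₁=96  (since 1050625 − 114·9216 = 1)
n=2: (1025,96)∘(1025,96) = (1025·1025+114·96·96, 1025·96+96·1025) = (2101249,196800)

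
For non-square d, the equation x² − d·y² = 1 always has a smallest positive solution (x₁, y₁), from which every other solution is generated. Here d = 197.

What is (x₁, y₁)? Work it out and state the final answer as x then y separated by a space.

√197 = [14; 28, …], period ℓ=1 (odd) → k=1
step 0: (14, 1)  from 14·(1,0) + (0,1)
step 1: (393, 28)  from 28·(14,1) + (1,0)
→ (393, 28).  Check: 393²=154449, 197·28²=154448, difference 1.

393 28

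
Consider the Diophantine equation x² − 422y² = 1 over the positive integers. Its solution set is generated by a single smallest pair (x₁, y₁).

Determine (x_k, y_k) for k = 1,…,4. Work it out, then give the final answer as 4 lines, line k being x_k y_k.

7022501 341850
98631040590001 4801283933700
1385273162348638202501 67434042451384025550
19456164335732849620362360001 947111261097768740333867400

√422 = [20; 1,1,5,2,1,…,1,1,40, …], period ℓ=14 (even) → k=13
a_0=20:  p_0=20·1+0=20,  q_0=20·0+1=1
…
a_4=2:  p_4=2·226+41=493,  q_4=2·11+2=24
…
a_10=2:  p_10=2·217526+163807=598859,  q_10=2·10589+7974=29152
…
a_12=1:  p_12=1·3211821+598859=3810680,  q_12=1·156349+29152=185501
a_13=1:  p_13=1·3810680+3211821=7022501,  q_13=1·185501+156349=341850
fundamental: x₁=7022501, y₁=341850  (since 49315520295001 − 422·116861422500 = 1)
(7022501+341850√422)^2 = 98631040590001 + 4801283933700√422
(7022501+341850√422)^3 = 1385273162348638202501 + 67434042451384025550√422
(7022501+341850√422)^4 = 19456164335732849620362360001 + 947111261097768740333867400√422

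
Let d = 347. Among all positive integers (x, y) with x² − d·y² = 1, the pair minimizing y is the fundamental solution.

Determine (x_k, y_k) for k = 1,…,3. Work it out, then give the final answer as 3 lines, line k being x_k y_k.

[18; 1,1,1,2,4,…,1,1,36] for √347; ℓ=14 ⇒ convergent index 13
a_0=18:  p_0=18·1+0=18,  q_0=18·0+1=1
a_1=1:  p_1=1·18+1=19,  q_1=1·1+0=1
…
a_5=4:  p_5=4·149+56=652,  q_5=4·8+3=35
…
a_7=17:  p_7=17·801+652=14269,  q_7=17·43+35=766
a_8=1:  p_8=1·14269+801=15070,  q_8=1·766+43=809
…
a_10=2:  p_10=2·74549+15070=164168,  q_10=2·4002+809=8813
a_11=1:  p_11=1·164168+74549=238717,  q_11=1·8813+4002=12815
a_12=1:  p_12=1·238717+164168=402885,  q_12=1·12815+8813=21628
a_13=1:  p_13=1·402885+238717=641602,  q_13=1·21628+12815=34443
→ (641602, 34443).  Check: 641602²=411653126404, 347·34443²=411653126403, difference 1.
k=2:  x_2 = 641602·641602+347·34443·34443 = 823306252807,  y_2 = 641602·34443+34443·641602 = 44197395372
k=3:  x_3 = 641602·823306252807+347·34443·44197395372 = 1056469876826312026,  y_3 = 641602·44197395372+34443·823306252807 = 56714274530897445

641602 34443
823306252807 44197395372
1056469876826312026 56714274530897445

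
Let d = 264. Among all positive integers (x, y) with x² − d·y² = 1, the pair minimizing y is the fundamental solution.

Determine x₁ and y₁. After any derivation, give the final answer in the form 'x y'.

65 4

√264 = [16; 4,32, …], period ℓ=2 (even) → k=1
step 0: (16, 1)  from 16·(1,0) + (0,1)
step 1: (65, 4)  from 4·(16,1) + (1,0)
→ (65, 4).  Check: 65²=4225, 264·4²=4224, difference 1.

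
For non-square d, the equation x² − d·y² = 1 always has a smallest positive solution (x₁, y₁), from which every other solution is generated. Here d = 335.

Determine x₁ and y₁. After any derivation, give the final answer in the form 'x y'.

d=335: √d = [18; 3,3,3,36] (ℓ=4, even), read p_3/q_3
step 0: (18, 1)  from 18·(1,0) + (0,1)
step 1: (55, 3)  from 3·(18,1) + (1,0)
step 2: (183, 10)  from 3·(55,3) + (18,1)
step 3: (604, 33)  from 3·(183,10) + (55,3)
fundamental: x₁=604, y₁=33  (since 364816 − 335·1089 = 1)

604 33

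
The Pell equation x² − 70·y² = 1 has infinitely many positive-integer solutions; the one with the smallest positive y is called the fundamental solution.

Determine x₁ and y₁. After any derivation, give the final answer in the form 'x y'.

d=70: √d = [8; 2,1,2,1,2,16] (ℓ=6, even), read p_5/q_5
i=0: a=8 ⇒ p=8, q=1
i=1: a=2 ⇒ p=17, q=2
i=2: a=1 ⇒ p=25, q=3
i=3: a=2 ⇒ p=67, q=8
i=4: a=1 ⇒ p=92, q=11
i=5: a=2 ⇒ p=251, q=30
fundamental: x₁=251, y₁=30  (since 63001 − 70·900 = 1)

251 30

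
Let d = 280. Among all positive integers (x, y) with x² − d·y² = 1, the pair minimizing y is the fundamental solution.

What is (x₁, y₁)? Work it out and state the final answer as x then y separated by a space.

251 15

√280 → a₀=16, period (1,2,1,2,1,32); ℓ=6 even so k=5
step 0: (16, 1)  from 16·(1,0) + (0,1)
…
step 3: (67, 4)  from 1·(50,3) + (17,1)
step 4: (184, 11)  from 2·(67,4) + (50,3)
step 5: (251, 15)  from 1·(184,11) + (67,4)
fundamental: x₁=251, y₁=15  (since 63001 − 280·225 = 1)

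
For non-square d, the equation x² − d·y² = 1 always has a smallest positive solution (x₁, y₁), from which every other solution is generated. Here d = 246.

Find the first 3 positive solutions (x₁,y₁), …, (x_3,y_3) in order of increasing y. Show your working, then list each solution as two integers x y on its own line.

d=246: √d = [15; 1,2,5,1,14,1,5,2,1,30] (ℓ=10, even), read p_9/q_9
i=0: a=15 ⇒ p=15, q=1
…
i=7: a=5 ⇒ p=28028, q=1787
i=8: a=2 ⇒ p=60777, q=3875
i=9: a=1 ⇒ p=88805, q=5662
→ (88805, 5662).  Check: 88805²=7886328025, 246·5662²=7886328024, difference 1.
k=2:  x_2 = 88805·88805+246·5662·5662 = 15772656049,  y_2 = 88805·5662+5662·88805 = 1005627820
k=3:  x_3 = 88805·15772656049+246·5662·1005627820 = 2801381440774085,  y_3 = 88805·1005627820+5662·15772656049 = 178609557104538

88805 5662
15772656049 1005627820
2801381440774085 178609557104538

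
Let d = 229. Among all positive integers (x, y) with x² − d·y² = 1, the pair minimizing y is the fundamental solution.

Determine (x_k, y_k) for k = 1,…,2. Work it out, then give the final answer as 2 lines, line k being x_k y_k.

√229 → a₀=15, period (7,1,1,7,30); ℓ=5 odd so k=9
i=0: a=15 ⇒ p=15, q=1
i=1: a=7 ⇒ p=106, q=7
…
i=7: a=1 ⇒ p=413926, q=27353
i=8: a=1 ⇒ p=776325, q=51301
i=9: a=7 ⇒ p=5848201, q=386460
→ (5848201, 386460).  Check: 5848201²=34201454936401, 229·386460²=34201454936400, difference 1.
n=2: (5848201,386460)∘(5848201,386460) = (5848201·5848201+229·386460·386460, 5848201·386460+386460·5848201) = (68402909872801,4520191516920)

5848201 386460
68402909872801 4520191516920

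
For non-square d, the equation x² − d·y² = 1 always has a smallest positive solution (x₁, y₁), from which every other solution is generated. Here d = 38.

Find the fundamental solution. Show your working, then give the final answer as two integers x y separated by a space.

[6; 6,12] for √38; ℓ=2 ⇒ convergent index 1
i=0: a=6 ⇒ p=6, q=1
i=1: a=6 ⇒ p=37, q=6
→ (37, 6).  Check: 37²=1369, 38·6²=1368, difference 1.

37 6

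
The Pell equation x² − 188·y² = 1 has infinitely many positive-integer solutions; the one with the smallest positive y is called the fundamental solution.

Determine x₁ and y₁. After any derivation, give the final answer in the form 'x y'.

d=188: √d = [13; 1,2,2,6,2,2,1,26] (ℓ=8, even), read p_7/q_7
step 0: (13, 1)  from 13·(1,0) + (0,1)
step 1: (14, 1)  from 1·(13,1) + (1,0)
step 2: (41, 3)  from 2·(14,1) + (13,1)
…
step 4: (617, 45)  from 6·(96,7) + (41,3)
…
step 6: (3277, 239)  from 2·(1330,97) + (617,45)
step 7: (4607, 336)  from 1·(3277,239) + (1330,97)
fundamental: x₁=4607, y₁=336  (since 21224449 − 188·112896 = 1)

4607 336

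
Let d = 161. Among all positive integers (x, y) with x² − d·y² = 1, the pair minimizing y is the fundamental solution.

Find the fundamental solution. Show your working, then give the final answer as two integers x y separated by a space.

[12; 1,2,4,1,2,1,4,2,1,24] for √161; ℓ=10 ⇒ convergent index 9
i=0: a=12 ⇒ p=12, q=1
i=1: a=1 ⇒ p=13, q=1
i=2: a=2 ⇒ p=38, q=3
…
i=5: a=2 ⇒ p=571, q=45
i=6: a=1 ⇒ p=774, q=61
…
i=8: a=2 ⇒ p=8108, q=639
i=9: a=1 ⇒ p=11775, q=928
(x₁, y₁) = (11775, 928);  11775² − 161·928² = 1 ✓

11775 928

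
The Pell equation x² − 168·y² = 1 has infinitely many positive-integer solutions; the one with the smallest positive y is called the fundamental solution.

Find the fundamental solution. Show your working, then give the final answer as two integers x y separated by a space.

13 1

[12; 1,24] for √168; ℓ=2 ⇒ convergent index 1
k=0  a_k=12  p_k/q_k = 12/1
k=1  a_k=1  p_k/q_k = 13/1
(x₁, y₁) = (13, 1);  13² − 168·1² = 1 ✓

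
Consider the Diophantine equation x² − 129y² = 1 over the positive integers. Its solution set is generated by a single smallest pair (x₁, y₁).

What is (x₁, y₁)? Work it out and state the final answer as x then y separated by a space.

16855 1484

[11; 2,1,3,1,6,1,3,1,2,22] for √129; ℓ=10 ⇒ convergent index 9
step 0: (11, 1)  from 11·(1,0) + (0,1)
step 1: (23, 2)  from 2·(11,1) + (1,0)
…
step 3: (125, 11)  from 3·(34,3) + (23,2)
…
step 5: (1079, 95)  from 6·(159,14) + (125,11)
…
step 7: (4793, 422)  from 3·(1238,109) + (1079,95)
step 8: (6031, 531)  from 1·(4793,422) + (1238,109)
step 9: (16855, 1484)  from 2·(6031,531) + (4793,422)
(x₁, y₁) = (16855, 1484);  16855² − 129·1484² = 1 ✓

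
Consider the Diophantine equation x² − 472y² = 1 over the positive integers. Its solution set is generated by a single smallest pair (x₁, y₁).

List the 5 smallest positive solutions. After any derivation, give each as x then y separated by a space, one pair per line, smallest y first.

[21; 1,2,1,1,1,…,2,1,42] for √472; ℓ=14 ⇒ convergent index 13
a_0=21:  p_0=21·1+0=21,  q_0=21·0+1=1
a_1=1:  p_1=1·21+1=22,  q_1=1·1+0=1
…
a_3=1:  p_3=1·65+22=87,  q_3=1·3+1=4
…
a_8=4:  p_8=4·5779+1108=24224,  q_8=4·266+51=1115
…
a_11=1:  p_11=1·54227+30003=84230,  q_11=1·2496+1381=3877
a_12=2:  p_12=2·84230+54227=222687,  q_12=2·3877+2496=10250
a_13=1:  p_13=1·222687+84230=306917,  q_13=1·10250+3877=14127
fundamental: x₁=306917, y₁=14127  (since 94198044889 − 472·199572129 = 1)
(x_2, y_2) = (306917·306917 + 472·14127·14127, 306917·14127 + 14127·306917) = (188396089777, 8671632918)
(x_3, y_3) = (306917·188396089777 + 472·14127·8671632918, 306917·8671632918 + 14127·188396089777) = (115643925371868101, 5322943120573485)
(x_4, y_4) = (306917·115643925371868101 + 472·14127·5322943120573485, 306917·5322943120573485 + 14127·115643925371868101) = (70986173286526887819457, 3267403467465432958572)
(x_5, y_5) = (306917·70986173286526887819457 + 472·14127·3267403467465432958572, 306917·3267403467465432958572 + 14127·70986173286526887819457) = (43573726693046301732396700037, 2005643340042853631571511563)

306917 14127
188396089777 8671632918
115643925371868101 5322943120573485
70986173286526887819457 3267403467465432958572
43573726693046301732396700037 2005643340042853631571511563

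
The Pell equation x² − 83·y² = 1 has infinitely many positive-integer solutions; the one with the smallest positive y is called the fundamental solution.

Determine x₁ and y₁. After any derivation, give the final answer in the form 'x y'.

82 9

√83 = [9; 9,18, …], period ℓ=2 (even) → k=1
k=0  a_k=9  p_k/q_k = 9/1
k=1  a_k=9  p_k/q_k = 82/9
(x₁, y₁) = (82, 9);  82² − 83·9² = 1 ✓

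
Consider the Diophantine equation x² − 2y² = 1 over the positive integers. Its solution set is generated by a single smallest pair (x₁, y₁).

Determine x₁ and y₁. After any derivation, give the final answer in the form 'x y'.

3 2

√2 → a₀=1, period (2); ℓ=1 odd so k=1
step 0: (1, 1)  from 1·(1,0) + (0,1)
step 1: (3, 2)  from 2·(1,1) + (1,0)
(x₁, y₁) = (3, 2);  3² − 2·2² = 1 ✓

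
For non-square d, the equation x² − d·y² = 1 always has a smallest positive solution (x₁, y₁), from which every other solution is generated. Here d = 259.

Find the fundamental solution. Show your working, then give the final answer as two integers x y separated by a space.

√259 → a₀=16, period (10,1,2,3,4,3,2,1,10,32); ℓ=10 even so k=9
step 0: (16, 1)  from 16·(1,0) + (0,1)
step 1: (161, 10)  from 10·(16,1) + (1,0)
step 2: (177, 11)  from 1·(161,10) + (16,1)
step 3: (515, 32)  from 2·(177,11) + (161,10)
step 4: (1722, 107)  from 3·(515,32) + (177,11)
…
step 6: (23931, 1487)  from 3·(7403,460) + (1722,107)
step 7: (55265, 3434)  from 2·(23931,1487) + (7403,460)
step 8: (79196, 4921)  from 1·(55265,3434) + (23931,1487)
step 9: (847225, 52644)  from 10·(79196,4921) + (55265,3434)
→ (847225, 52644).  Check: 847225²=717790200625, 259·52644²=717790200624, difference 1.

847225 52644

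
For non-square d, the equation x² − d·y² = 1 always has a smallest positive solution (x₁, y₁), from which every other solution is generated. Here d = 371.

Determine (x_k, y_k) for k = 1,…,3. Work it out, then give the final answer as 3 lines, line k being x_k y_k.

1695 88
5746049 298320
19479104415 1011304712

[19; 3,1,4,1,3,38] for √371; ℓ=6 ⇒ convergent index 5
a_0=19:  p_0=19·1+0=19,  q_0=19·0+1=1
a_1=3:  p_1=3·19+1=58,  q_1=3·1+0=3
…
a_4=1:  p_4=1·366+77=443,  q_4=1·19+4=23
a_5=3:  p_5=3·443+366=1695,  q_5=3·23+19=88
→ (1695, 88).  Check: 1695²=2873025, 371·88²=2873024, difference 1.
k=2:  x_2 = 1695·1695+371·88·88 = 5746049,  y_2 = 1695·88+88·1695 = 298320
k=3:  x_3 = 1695·5746049+371·88·298320 = 19479104415,  y_3 = 1695·298320+88·5746049 = 1011304712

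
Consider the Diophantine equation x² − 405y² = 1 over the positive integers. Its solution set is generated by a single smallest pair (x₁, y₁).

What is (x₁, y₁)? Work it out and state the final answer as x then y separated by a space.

d=405: √d = [20; 8,40] (ℓ=2, even), read p_1/q_1
k=0  a_k=20  p_k/q_k = 20/1
k=1  a_k=8  p_k/q_k = 161/8
fundamental: x₁=161, y₁=8  (since 25921 − 405·64 = 1)

161 8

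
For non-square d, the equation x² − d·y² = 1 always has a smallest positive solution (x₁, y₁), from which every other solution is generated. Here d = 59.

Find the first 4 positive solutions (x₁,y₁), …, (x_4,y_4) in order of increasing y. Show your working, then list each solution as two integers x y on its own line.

530 69
561799 73140
595506410 77528331
631236232801 82179957720

d=59: √d = [7; 1,2,7,2,1,14] (ℓ=6, even), read p_5/q_5
a_0=7:  p_0=7·1+0=7,  q_0=7·0+1=1
…
a_4=2:  p_4=2·169+23=361,  q_4=2·22+3=47
a_5=1:  p_5=1·361+169=530,  q_5=1·47+22=69
→ (530, 69).  Check: 530²=280900, 59·69²=280899, difference 1.
k=2:  x_2 = 530·530+59·69·69 = 561799,  y_2 = 530·69+69·530 = 73140
k=3:  x_3 = 530·561799+59·69·73140 = 595506410,  y_3 = 530·73140+69·561799 = 77528331
k=4:  x_4 = 530·595506410+59·69·77528331 = 631236232801,  y_4 = 530·77528331+69·595506410 = 82179957720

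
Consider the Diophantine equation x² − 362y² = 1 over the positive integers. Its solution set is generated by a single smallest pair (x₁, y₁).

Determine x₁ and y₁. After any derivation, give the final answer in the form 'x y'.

723 38

d=362: √d = [19; 38] (ℓ=1, odd), read p_1/q_1
i=0: a=19 ⇒ p=19, q=1
i=1: a=38 ⇒ p=723, q=38
fundamental: x₁=723, y₁=38  (since 522729 − 362·1444 = 1)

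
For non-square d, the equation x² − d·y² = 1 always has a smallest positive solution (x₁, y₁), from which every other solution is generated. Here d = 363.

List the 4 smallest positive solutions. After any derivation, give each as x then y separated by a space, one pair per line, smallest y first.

√363 → a₀=19, period (19,38); ℓ=2 even so k=1
i=0: a=19 ⇒ p=19, q=1
i=1: a=19 ⇒ p=362, q=19
→ (362, 19).  Check: 362²=131044, 363·19²=131043, difference 1.
(362+19√363)^2 = 262087 + 13756√363
(362+19√363)^3 = 189750626 + 9959325√363
(362+19√363)^4 = 137379191137 + 7210537544√363

362 19
262087 13756
189750626 9959325
137379191137 7210537544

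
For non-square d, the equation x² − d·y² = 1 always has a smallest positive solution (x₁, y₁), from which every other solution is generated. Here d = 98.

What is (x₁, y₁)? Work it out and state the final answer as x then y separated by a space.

99 10

√98 → a₀=9, period (1,8,1,18); ℓ=4 even so k=3
step 0: (9, 1)  from 9·(1,0) + (0,1)
step 1: (10, 1)  from 1·(9,1) + (1,0)
step 2: (89, 9)  from 8·(10,1) + (9,1)
step 3: (99, 10)  from 1·(89,9) + (10,1)
(x₁, y₁) = (99, 10);  99² − 98·10² = 1 ✓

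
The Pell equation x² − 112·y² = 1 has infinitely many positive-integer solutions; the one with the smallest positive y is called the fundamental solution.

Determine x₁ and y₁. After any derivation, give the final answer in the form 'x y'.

127 12

√112 → a₀=10, period (1,1,2,1,1,20); ℓ=6 even so k=5
a_0=10:  p_0=10·1+0=10,  q_0=10·0+1=1
…
a_2=1:  p_2=1·11+10=21,  q_2=1·1+1=2
…
a_4=1:  p_4=1·53+21=74,  q_4=1·5+2=7
a_5=1:  p_5=1·74+53=127,  q_5=1·7+5=12
(x₁, y₁) = (127, 12);  127² − 112·12² = 1 ✓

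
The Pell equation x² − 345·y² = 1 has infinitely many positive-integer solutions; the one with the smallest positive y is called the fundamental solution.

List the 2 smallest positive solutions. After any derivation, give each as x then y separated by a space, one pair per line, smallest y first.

6761 364
91422241 4922008

[18; 1,1,2,1,6,1,2,1,1,36] for √345; ℓ=10 ⇒ convergent index 9
k=0  a_k=18  p_k/q_k = 18/1
k=1  a_k=1  p_k/q_k = 19/1
k=2  a_k=1  p_k/q_k = 37/2
…
k=4  a_k=1  p_k/q_k = 130/7
k=5  a_k=6  p_k/q_k = 873/47
…
k=8  a_k=1  p_k/q_k = 3882/209
k=9  a_k=1  p_k/q_k = 6761/364
→ (6761, 364).  Check: 6761²=45711121, 345·364²=45711120, difference 1.
(6761+364√345)^2 = 91422241 + 4922008√345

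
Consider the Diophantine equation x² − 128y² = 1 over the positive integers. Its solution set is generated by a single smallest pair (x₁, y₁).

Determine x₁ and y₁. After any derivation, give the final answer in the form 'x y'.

577 51

√128 → a₀=11, period (3,5,3,22); ℓ=4 even so k=3
a_0=11:  p_0=11·1+0=11,  q_0=11·0+1=1
…
a_2=5:  p_2=5·34+11=181,  q_2=5·3+1=16
a_3=3:  p_3=3·181+34=577,  q_3=3·16+3=51
fundamental: x₁=577, y₁=51  (since 332929 − 128·2601 = 1)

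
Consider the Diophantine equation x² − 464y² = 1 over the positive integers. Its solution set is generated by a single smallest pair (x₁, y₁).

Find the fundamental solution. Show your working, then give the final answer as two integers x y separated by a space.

9801 455

[21; 1,1,5,1,1,1,5,1,1,42] for √464; ℓ=10 ⇒ convergent index 9
k=0  a_k=21  p_k/q_k = 21/1
k=1  a_k=1  p_k/q_k = 22/1
…
k=4  a_k=1  p_k/q_k = 280/13
k=5  a_k=1  p_k/q_k = 517/24
k=6  a_k=1  p_k/q_k = 797/37
k=7  a_k=5  p_k/q_k = 4502/209
k=8  a_k=1  p_k/q_k = 5299/246
k=9  a_k=1  p_k/q_k = 9801/455
→ (9801, 455).  Check: 9801²=96059601, 464·455²=96059600, difference 1.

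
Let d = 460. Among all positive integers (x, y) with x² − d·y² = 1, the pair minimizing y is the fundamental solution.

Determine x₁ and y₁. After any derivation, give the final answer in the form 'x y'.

√460 = [21; 2,4,3,1,2,10,2,1,3,4,2,42, …], period ℓ=12 (even) → k=11
step 0: (21, 1)  from 21·(1,0) + (0,1)
…
step 5: (2252, 105)  from 2·(815,38) + (622,29)
…
step 9: (265693, 12388)  from 3·(72257,3369) + (48922,2281)
step 10: (1135029, 52921)  from 4·(265693,12388) + (72257,3369)
step 11: (2535751, 118230)  from 2·(1135029,52921) + (265693,12388)
→ (2535751, 118230).  Check: 2535751²=6430033134001, 460·118230²=6430033134000, difference 1.

2535751 118230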